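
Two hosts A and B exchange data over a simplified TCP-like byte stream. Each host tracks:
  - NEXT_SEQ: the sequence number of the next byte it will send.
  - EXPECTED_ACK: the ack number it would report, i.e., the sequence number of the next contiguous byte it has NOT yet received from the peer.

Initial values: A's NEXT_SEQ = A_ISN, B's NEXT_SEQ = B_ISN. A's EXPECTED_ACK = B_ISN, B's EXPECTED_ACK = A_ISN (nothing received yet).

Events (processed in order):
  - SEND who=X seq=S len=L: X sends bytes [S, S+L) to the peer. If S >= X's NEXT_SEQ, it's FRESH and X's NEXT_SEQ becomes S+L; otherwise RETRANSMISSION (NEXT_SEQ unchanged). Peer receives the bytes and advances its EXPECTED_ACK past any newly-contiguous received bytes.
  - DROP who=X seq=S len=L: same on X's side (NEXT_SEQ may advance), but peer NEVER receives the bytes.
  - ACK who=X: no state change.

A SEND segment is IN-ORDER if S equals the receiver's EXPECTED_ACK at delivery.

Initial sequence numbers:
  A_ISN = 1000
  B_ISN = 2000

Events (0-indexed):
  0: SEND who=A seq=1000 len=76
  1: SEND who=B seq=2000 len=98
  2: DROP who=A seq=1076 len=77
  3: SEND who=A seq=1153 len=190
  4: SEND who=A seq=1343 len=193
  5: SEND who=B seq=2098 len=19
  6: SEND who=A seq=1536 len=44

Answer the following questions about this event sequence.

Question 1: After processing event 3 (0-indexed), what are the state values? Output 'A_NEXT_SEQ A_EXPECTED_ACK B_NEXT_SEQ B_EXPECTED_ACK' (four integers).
After event 0: A_seq=1076 A_ack=2000 B_seq=2000 B_ack=1076
After event 1: A_seq=1076 A_ack=2098 B_seq=2098 B_ack=1076
After event 2: A_seq=1153 A_ack=2098 B_seq=2098 B_ack=1076
After event 3: A_seq=1343 A_ack=2098 B_seq=2098 B_ack=1076

1343 2098 2098 1076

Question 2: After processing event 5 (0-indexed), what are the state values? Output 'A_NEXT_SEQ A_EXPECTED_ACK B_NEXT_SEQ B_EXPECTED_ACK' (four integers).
After event 0: A_seq=1076 A_ack=2000 B_seq=2000 B_ack=1076
After event 1: A_seq=1076 A_ack=2098 B_seq=2098 B_ack=1076
After event 2: A_seq=1153 A_ack=2098 B_seq=2098 B_ack=1076
After event 3: A_seq=1343 A_ack=2098 B_seq=2098 B_ack=1076
After event 4: A_seq=1536 A_ack=2098 B_seq=2098 B_ack=1076
After event 5: A_seq=1536 A_ack=2117 B_seq=2117 B_ack=1076

1536 2117 2117 1076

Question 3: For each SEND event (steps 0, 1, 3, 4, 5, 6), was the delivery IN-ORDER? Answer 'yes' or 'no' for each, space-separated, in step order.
Step 0: SEND seq=1000 -> in-order
Step 1: SEND seq=2000 -> in-order
Step 3: SEND seq=1153 -> out-of-order
Step 4: SEND seq=1343 -> out-of-order
Step 5: SEND seq=2098 -> in-order
Step 6: SEND seq=1536 -> out-of-order

Answer: yes yes no no yes no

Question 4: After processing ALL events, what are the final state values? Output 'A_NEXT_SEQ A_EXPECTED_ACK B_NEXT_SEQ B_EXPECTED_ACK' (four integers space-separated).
After event 0: A_seq=1076 A_ack=2000 B_seq=2000 B_ack=1076
After event 1: A_seq=1076 A_ack=2098 B_seq=2098 B_ack=1076
After event 2: A_seq=1153 A_ack=2098 B_seq=2098 B_ack=1076
After event 3: A_seq=1343 A_ack=2098 B_seq=2098 B_ack=1076
After event 4: A_seq=1536 A_ack=2098 B_seq=2098 B_ack=1076
After event 5: A_seq=1536 A_ack=2117 B_seq=2117 B_ack=1076
After event 6: A_seq=1580 A_ack=2117 B_seq=2117 B_ack=1076

Answer: 1580 2117 2117 1076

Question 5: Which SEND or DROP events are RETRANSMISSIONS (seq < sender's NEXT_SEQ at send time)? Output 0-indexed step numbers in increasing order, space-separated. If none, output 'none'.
Answer: none

Derivation:
Step 0: SEND seq=1000 -> fresh
Step 1: SEND seq=2000 -> fresh
Step 2: DROP seq=1076 -> fresh
Step 3: SEND seq=1153 -> fresh
Step 4: SEND seq=1343 -> fresh
Step 5: SEND seq=2098 -> fresh
Step 6: SEND seq=1536 -> fresh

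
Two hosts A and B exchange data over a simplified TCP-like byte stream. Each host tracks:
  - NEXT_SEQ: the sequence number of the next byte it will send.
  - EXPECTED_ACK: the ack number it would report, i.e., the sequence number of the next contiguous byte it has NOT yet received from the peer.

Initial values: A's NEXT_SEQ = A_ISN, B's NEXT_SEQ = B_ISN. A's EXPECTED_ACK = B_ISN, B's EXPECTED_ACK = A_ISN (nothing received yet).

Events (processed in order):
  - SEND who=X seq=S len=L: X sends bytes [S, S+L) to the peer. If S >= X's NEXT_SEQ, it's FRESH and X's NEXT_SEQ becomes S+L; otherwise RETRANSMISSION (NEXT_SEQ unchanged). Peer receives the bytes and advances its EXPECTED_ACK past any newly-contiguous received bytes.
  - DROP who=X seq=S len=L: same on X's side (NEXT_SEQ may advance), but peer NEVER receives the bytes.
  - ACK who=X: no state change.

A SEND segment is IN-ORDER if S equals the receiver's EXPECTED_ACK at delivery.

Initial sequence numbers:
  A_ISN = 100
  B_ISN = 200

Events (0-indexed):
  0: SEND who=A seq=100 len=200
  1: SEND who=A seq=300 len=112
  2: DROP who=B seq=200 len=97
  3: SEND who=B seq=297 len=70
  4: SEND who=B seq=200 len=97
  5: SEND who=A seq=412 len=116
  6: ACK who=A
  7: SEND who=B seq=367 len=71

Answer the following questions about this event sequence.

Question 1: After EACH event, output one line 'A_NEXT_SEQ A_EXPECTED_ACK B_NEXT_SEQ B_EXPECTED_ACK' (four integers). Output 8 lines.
300 200 200 300
412 200 200 412
412 200 297 412
412 200 367 412
412 367 367 412
528 367 367 528
528 367 367 528
528 438 438 528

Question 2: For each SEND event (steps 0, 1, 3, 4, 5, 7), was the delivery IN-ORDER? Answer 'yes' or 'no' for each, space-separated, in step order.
Step 0: SEND seq=100 -> in-order
Step 1: SEND seq=300 -> in-order
Step 3: SEND seq=297 -> out-of-order
Step 4: SEND seq=200 -> in-order
Step 5: SEND seq=412 -> in-order
Step 7: SEND seq=367 -> in-order

Answer: yes yes no yes yes yes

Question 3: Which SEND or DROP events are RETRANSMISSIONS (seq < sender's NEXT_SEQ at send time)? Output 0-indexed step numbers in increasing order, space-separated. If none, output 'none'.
Answer: 4

Derivation:
Step 0: SEND seq=100 -> fresh
Step 1: SEND seq=300 -> fresh
Step 2: DROP seq=200 -> fresh
Step 3: SEND seq=297 -> fresh
Step 4: SEND seq=200 -> retransmit
Step 5: SEND seq=412 -> fresh
Step 7: SEND seq=367 -> fresh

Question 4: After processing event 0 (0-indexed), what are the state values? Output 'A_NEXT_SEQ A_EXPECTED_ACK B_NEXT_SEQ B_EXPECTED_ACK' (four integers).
After event 0: A_seq=300 A_ack=200 B_seq=200 B_ack=300

300 200 200 300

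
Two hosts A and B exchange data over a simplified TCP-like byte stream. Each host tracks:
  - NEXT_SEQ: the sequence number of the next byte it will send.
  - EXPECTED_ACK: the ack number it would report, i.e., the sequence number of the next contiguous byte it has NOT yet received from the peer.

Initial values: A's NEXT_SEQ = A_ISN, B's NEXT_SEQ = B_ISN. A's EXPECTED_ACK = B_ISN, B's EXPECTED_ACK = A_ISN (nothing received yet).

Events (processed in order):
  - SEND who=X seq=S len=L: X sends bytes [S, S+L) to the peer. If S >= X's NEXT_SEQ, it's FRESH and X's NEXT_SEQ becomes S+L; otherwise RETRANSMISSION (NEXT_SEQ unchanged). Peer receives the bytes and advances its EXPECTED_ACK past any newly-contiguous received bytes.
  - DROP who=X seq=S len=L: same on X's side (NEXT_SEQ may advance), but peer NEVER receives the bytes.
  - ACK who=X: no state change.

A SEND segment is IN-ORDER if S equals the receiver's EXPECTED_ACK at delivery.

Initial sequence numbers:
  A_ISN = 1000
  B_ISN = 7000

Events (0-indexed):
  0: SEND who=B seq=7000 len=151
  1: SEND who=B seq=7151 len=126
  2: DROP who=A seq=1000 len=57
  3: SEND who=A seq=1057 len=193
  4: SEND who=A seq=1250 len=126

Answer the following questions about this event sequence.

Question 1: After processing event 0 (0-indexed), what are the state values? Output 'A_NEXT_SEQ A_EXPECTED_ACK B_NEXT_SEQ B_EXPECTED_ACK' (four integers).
After event 0: A_seq=1000 A_ack=7151 B_seq=7151 B_ack=1000

1000 7151 7151 1000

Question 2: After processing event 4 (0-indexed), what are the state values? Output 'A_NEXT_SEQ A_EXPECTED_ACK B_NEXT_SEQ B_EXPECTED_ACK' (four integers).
After event 0: A_seq=1000 A_ack=7151 B_seq=7151 B_ack=1000
After event 1: A_seq=1000 A_ack=7277 B_seq=7277 B_ack=1000
After event 2: A_seq=1057 A_ack=7277 B_seq=7277 B_ack=1000
After event 3: A_seq=1250 A_ack=7277 B_seq=7277 B_ack=1000
After event 4: A_seq=1376 A_ack=7277 B_seq=7277 B_ack=1000

1376 7277 7277 1000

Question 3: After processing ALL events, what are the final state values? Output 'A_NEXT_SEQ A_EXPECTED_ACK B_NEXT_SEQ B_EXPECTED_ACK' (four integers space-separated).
Answer: 1376 7277 7277 1000

Derivation:
After event 0: A_seq=1000 A_ack=7151 B_seq=7151 B_ack=1000
After event 1: A_seq=1000 A_ack=7277 B_seq=7277 B_ack=1000
After event 2: A_seq=1057 A_ack=7277 B_seq=7277 B_ack=1000
After event 3: A_seq=1250 A_ack=7277 B_seq=7277 B_ack=1000
After event 4: A_seq=1376 A_ack=7277 B_seq=7277 B_ack=1000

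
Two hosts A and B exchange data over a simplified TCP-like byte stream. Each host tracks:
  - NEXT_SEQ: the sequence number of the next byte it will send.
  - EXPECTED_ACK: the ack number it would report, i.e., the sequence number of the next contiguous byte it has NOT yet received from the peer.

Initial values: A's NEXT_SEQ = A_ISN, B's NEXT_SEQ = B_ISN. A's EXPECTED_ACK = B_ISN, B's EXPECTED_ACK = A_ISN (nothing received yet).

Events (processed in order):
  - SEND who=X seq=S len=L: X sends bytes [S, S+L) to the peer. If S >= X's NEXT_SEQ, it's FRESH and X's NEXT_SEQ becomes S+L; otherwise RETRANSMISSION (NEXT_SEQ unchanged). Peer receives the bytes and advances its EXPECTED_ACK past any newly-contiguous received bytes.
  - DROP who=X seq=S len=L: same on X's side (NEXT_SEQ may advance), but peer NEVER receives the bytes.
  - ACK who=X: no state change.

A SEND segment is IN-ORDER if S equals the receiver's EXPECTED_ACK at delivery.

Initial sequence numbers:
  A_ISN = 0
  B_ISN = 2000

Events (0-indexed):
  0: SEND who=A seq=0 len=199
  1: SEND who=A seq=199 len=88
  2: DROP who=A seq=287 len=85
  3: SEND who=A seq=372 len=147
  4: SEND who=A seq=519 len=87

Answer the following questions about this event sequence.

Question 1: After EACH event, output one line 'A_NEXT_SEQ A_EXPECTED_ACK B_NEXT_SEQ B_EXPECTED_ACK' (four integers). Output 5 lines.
199 2000 2000 199
287 2000 2000 287
372 2000 2000 287
519 2000 2000 287
606 2000 2000 287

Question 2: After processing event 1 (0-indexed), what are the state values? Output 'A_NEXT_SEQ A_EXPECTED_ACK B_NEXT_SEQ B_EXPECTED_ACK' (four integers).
After event 0: A_seq=199 A_ack=2000 B_seq=2000 B_ack=199
After event 1: A_seq=287 A_ack=2000 B_seq=2000 B_ack=287

287 2000 2000 287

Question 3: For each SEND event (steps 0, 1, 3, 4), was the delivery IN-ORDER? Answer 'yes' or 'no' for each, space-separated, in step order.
Step 0: SEND seq=0 -> in-order
Step 1: SEND seq=199 -> in-order
Step 3: SEND seq=372 -> out-of-order
Step 4: SEND seq=519 -> out-of-order

Answer: yes yes no no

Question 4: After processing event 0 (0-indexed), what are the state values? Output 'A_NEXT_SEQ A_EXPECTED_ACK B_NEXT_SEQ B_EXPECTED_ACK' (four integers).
After event 0: A_seq=199 A_ack=2000 B_seq=2000 B_ack=199

199 2000 2000 199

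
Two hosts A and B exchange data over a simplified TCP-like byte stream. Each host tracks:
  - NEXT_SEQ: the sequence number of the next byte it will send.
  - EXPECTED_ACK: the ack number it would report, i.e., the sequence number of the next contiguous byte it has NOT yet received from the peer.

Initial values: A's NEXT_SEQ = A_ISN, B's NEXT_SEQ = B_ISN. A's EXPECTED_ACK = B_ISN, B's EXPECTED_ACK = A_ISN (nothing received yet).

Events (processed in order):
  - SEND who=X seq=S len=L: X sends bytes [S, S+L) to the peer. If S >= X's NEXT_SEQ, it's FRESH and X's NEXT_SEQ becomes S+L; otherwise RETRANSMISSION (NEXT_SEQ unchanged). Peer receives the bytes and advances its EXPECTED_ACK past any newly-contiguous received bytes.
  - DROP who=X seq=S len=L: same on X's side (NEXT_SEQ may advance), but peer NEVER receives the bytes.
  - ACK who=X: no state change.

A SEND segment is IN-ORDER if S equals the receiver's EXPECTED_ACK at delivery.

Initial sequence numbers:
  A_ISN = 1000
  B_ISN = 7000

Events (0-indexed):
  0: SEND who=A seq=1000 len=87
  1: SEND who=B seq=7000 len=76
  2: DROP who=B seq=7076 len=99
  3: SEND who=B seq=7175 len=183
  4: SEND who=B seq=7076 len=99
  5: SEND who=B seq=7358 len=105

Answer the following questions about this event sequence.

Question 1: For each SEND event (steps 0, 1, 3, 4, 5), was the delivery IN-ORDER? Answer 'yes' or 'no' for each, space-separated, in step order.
Step 0: SEND seq=1000 -> in-order
Step 1: SEND seq=7000 -> in-order
Step 3: SEND seq=7175 -> out-of-order
Step 4: SEND seq=7076 -> in-order
Step 5: SEND seq=7358 -> in-order

Answer: yes yes no yes yes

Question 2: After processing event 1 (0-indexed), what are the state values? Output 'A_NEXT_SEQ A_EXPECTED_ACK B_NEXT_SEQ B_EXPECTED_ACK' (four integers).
After event 0: A_seq=1087 A_ack=7000 B_seq=7000 B_ack=1087
After event 1: A_seq=1087 A_ack=7076 B_seq=7076 B_ack=1087

1087 7076 7076 1087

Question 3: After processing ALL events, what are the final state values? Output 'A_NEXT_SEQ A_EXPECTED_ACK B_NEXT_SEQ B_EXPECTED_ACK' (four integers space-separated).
After event 0: A_seq=1087 A_ack=7000 B_seq=7000 B_ack=1087
After event 1: A_seq=1087 A_ack=7076 B_seq=7076 B_ack=1087
After event 2: A_seq=1087 A_ack=7076 B_seq=7175 B_ack=1087
After event 3: A_seq=1087 A_ack=7076 B_seq=7358 B_ack=1087
After event 4: A_seq=1087 A_ack=7358 B_seq=7358 B_ack=1087
After event 5: A_seq=1087 A_ack=7463 B_seq=7463 B_ack=1087

Answer: 1087 7463 7463 1087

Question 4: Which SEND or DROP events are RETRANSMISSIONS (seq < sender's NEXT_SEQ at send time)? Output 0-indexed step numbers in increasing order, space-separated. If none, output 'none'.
Answer: 4

Derivation:
Step 0: SEND seq=1000 -> fresh
Step 1: SEND seq=7000 -> fresh
Step 2: DROP seq=7076 -> fresh
Step 3: SEND seq=7175 -> fresh
Step 4: SEND seq=7076 -> retransmit
Step 5: SEND seq=7358 -> fresh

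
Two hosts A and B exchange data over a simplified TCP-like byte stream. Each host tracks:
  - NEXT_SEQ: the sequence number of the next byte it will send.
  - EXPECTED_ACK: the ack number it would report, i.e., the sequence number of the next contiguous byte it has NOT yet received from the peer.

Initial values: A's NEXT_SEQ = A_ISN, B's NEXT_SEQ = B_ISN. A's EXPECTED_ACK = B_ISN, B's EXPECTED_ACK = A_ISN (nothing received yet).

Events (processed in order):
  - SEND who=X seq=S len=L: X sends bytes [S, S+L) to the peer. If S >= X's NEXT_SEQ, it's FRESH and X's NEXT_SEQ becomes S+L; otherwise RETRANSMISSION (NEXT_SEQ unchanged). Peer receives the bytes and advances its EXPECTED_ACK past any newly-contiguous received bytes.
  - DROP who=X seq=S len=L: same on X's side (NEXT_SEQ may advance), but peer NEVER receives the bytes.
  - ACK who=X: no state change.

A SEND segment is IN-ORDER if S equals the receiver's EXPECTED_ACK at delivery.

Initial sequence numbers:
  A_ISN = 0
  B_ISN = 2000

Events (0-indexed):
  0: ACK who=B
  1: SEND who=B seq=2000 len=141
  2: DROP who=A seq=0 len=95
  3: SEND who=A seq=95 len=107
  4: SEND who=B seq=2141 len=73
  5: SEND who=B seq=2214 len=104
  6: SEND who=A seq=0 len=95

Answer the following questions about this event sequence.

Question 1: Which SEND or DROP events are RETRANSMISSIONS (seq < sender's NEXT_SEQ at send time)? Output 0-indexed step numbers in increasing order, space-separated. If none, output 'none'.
Answer: 6

Derivation:
Step 1: SEND seq=2000 -> fresh
Step 2: DROP seq=0 -> fresh
Step 3: SEND seq=95 -> fresh
Step 4: SEND seq=2141 -> fresh
Step 5: SEND seq=2214 -> fresh
Step 6: SEND seq=0 -> retransmit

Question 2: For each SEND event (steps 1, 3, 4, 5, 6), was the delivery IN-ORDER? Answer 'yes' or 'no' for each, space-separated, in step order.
Answer: yes no yes yes yes

Derivation:
Step 1: SEND seq=2000 -> in-order
Step 3: SEND seq=95 -> out-of-order
Step 4: SEND seq=2141 -> in-order
Step 5: SEND seq=2214 -> in-order
Step 6: SEND seq=0 -> in-order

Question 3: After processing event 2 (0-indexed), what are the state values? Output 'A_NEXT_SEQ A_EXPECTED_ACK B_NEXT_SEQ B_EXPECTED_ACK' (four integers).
After event 0: A_seq=0 A_ack=2000 B_seq=2000 B_ack=0
After event 1: A_seq=0 A_ack=2141 B_seq=2141 B_ack=0
After event 2: A_seq=95 A_ack=2141 B_seq=2141 B_ack=0

95 2141 2141 0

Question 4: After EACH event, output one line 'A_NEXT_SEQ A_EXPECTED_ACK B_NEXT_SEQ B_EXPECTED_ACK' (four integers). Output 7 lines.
0 2000 2000 0
0 2141 2141 0
95 2141 2141 0
202 2141 2141 0
202 2214 2214 0
202 2318 2318 0
202 2318 2318 202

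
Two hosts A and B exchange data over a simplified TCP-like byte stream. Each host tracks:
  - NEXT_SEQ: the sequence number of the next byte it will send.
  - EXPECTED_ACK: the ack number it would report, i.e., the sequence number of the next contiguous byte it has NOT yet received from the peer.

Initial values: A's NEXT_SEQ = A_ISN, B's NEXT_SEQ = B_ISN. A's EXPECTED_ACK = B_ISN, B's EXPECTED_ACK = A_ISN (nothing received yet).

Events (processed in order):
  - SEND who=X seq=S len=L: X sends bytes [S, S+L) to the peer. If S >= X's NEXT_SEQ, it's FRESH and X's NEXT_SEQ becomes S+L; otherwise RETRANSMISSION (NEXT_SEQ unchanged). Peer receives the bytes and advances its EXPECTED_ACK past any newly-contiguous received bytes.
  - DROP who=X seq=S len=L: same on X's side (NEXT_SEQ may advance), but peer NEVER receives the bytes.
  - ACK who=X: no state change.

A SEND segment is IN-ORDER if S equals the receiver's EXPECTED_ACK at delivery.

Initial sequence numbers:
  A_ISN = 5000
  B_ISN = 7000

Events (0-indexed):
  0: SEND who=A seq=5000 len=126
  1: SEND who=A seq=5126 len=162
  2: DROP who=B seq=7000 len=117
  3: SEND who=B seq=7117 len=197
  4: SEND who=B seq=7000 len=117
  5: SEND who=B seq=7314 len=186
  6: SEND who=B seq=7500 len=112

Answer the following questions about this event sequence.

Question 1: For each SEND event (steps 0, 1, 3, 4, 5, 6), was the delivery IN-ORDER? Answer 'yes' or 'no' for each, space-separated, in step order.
Step 0: SEND seq=5000 -> in-order
Step 1: SEND seq=5126 -> in-order
Step 3: SEND seq=7117 -> out-of-order
Step 4: SEND seq=7000 -> in-order
Step 5: SEND seq=7314 -> in-order
Step 6: SEND seq=7500 -> in-order

Answer: yes yes no yes yes yes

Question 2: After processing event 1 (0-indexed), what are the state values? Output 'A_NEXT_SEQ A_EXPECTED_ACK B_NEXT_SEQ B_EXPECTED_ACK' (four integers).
After event 0: A_seq=5126 A_ack=7000 B_seq=7000 B_ack=5126
After event 1: A_seq=5288 A_ack=7000 B_seq=7000 B_ack=5288

5288 7000 7000 5288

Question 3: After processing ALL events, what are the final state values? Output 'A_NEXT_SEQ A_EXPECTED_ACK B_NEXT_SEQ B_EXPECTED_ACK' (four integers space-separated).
Answer: 5288 7612 7612 5288

Derivation:
After event 0: A_seq=5126 A_ack=7000 B_seq=7000 B_ack=5126
After event 1: A_seq=5288 A_ack=7000 B_seq=7000 B_ack=5288
After event 2: A_seq=5288 A_ack=7000 B_seq=7117 B_ack=5288
After event 3: A_seq=5288 A_ack=7000 B_seq=7314 B_ack=5288
After event 4: A_seq=5288 A_ack=7314 B_seq=7314 B_ack=5288
After event 5: A_seq=5288 A_ack=7500 B_seq=7500 B_ack=5288
After event 6: A_seq=5288 A_ack=7612 B_seq=7612 B_ack=5288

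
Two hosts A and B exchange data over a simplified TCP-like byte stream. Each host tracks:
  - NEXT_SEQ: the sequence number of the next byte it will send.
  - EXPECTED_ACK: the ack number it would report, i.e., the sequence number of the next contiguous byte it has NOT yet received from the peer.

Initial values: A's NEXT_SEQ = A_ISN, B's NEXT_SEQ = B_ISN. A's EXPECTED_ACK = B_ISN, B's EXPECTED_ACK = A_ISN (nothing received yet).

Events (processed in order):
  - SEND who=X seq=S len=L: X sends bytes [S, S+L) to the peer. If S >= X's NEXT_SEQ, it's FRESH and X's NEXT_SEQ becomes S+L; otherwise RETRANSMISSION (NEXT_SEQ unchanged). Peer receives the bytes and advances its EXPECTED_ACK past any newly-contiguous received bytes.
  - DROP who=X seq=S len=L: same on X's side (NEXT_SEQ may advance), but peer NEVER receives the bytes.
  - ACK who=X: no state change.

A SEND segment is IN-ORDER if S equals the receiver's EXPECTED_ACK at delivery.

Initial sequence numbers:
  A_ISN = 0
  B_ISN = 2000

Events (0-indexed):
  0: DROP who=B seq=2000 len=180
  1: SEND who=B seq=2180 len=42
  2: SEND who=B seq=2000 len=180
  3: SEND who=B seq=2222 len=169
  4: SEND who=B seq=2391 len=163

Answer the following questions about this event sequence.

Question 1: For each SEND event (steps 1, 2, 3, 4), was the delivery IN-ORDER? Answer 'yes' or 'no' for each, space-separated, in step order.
Step 1: SEND seq=2180 -> out-of-order
Step 2: SEND seq=2000 -> in-order
Step 3: SEND seq=2222 -> in-order
Step 4: SEND seq=2391 -> in-order

Answer: no yes yes yes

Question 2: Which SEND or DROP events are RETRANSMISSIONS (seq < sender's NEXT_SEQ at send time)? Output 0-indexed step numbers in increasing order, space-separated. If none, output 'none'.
Answer: 2

Derivation:
Step 0: DROP seq=2000 -> fresh
Step 1: SEND seq=2180 -> fresh
Step 2: SEND seq=2000 -> retransmit
Step 3: SEND seq=2222 -> fresh
Step 4: SEND seq=2391 -> fresh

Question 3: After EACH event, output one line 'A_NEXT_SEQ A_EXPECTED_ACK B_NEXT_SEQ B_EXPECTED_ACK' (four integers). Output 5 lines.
0 2000 2180 0
0 2000 2222 0
0 2222 2222 0
0 2391 2391 0
0 2554 2554 0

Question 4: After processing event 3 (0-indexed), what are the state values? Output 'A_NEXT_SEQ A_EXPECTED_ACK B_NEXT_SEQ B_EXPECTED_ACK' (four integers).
After event 0: A_seq=0 A_ack=2000 B_seq=2180 B_ack=0
After event 1: A_seq=0 A_ack=2000 B_seq=2222 B_ack=0
After event 2: A_seq=0 A_ack=2222 B_seq=2222 B_ack=0
After event 3: A_seq=0 A_ack=2391 B_seq=2391 B_ack=0

0 2391 2391 0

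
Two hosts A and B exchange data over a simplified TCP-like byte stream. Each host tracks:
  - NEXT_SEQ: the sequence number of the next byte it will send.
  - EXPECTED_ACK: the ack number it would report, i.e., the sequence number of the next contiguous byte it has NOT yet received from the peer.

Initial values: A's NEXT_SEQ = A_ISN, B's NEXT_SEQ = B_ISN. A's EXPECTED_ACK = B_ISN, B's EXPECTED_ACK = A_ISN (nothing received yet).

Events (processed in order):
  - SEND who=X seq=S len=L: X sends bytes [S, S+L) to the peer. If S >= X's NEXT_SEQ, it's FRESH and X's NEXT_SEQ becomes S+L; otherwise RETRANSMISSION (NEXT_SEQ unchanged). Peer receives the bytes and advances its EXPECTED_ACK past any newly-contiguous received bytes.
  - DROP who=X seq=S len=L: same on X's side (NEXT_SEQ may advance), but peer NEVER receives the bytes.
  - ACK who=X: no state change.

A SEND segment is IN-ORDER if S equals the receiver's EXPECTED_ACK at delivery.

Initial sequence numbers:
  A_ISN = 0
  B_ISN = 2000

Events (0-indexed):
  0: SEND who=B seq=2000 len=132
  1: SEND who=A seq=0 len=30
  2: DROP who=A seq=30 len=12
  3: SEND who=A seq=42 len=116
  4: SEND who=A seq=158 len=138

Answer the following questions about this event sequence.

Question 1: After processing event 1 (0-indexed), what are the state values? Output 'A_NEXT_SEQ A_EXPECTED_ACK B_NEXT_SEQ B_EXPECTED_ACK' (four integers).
After event 0: A_seq=0 A_ack=2132 B_seq=2132 B_ack=0
After event 1: A_seq=30 A_ack=2132 B_seq=2132 B_ack=30

30 2132 2132 30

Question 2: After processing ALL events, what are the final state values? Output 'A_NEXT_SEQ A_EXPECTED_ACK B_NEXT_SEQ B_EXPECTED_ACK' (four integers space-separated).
After event 0: A_seq=0 A_ack=2132 B_seq=2132 B_ack=0
After event 1: A_seq=30 A_ack=2132 B_seq=2132 B_ack=30
After event 2: A_seq=42 A_ack=2132 B_seq=2132 B_ack=30
After event 3: A_seq=158 A_ack=2132 B_seq=2132 B_ack=30
After event 4: A_seq=296 A_ack=2132 B_seq=2132 B_ack=30

Answer: 296 2132 2132 30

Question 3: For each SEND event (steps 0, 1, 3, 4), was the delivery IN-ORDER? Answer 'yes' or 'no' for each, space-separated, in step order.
Answer: yes yes no no

Derivation:
Step 0: SEND seq=2000 -> in-order
Step 1: SEND seq=0 -> in-order
Step 3: SEND seq=42 -> out-of-order
Step 4: SEND seq=158 -> out-of-order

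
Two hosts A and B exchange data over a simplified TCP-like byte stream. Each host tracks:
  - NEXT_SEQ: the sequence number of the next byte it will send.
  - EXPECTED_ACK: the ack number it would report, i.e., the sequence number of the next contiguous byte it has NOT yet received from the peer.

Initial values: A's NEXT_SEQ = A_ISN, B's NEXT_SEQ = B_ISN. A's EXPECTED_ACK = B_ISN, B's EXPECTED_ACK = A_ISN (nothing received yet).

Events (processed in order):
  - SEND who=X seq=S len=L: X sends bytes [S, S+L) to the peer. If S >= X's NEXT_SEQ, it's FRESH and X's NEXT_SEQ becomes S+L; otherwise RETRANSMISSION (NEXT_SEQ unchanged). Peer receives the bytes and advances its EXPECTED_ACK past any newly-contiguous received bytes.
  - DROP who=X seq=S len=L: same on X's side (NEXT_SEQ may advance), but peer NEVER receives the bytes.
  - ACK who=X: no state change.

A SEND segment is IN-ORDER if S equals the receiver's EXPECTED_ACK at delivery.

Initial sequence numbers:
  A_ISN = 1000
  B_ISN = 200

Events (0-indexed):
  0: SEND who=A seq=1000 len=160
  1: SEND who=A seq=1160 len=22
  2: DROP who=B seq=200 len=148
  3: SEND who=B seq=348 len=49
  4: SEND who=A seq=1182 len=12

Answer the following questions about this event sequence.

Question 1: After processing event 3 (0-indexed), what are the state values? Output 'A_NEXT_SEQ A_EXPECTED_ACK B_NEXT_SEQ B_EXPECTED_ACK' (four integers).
After event 0: A_seq=1160 A_ack=200 B_seq=200 B_ack=1160
After event 1: A_seq=1182 A_ack=200 B_seq=200 B_ack=1182
After event 2: A_seq=1182 A_ack=200 B_seq=348 B_ack=1182
After event 3: A_seq=1182 A_ack=200 B_seq=397 B_ack=1182

1182 200 397 1182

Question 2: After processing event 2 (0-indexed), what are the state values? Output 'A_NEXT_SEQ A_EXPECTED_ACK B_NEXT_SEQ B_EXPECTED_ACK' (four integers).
After event 0: A_seq=1160 A_ack=200 B_seq=200 B_ack=1160
After event 1: A_seq=1182 A_ack=200 B_seq=200 B_ack=1182
After event 2: A_seq=1182 A_ack=200 B_seq=348 B_ack=1182

1182 200 348 1182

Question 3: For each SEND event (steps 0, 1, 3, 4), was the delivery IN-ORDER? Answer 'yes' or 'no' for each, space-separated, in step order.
Step 0: SEND seq=1000 -> in-order
Step 1: SEND seq=1160 -> in-order
Step 3: SEND seq=348 -> out-of-order
Step 4: SEND seq=1182 -> in-order

Answer: yes yes no yes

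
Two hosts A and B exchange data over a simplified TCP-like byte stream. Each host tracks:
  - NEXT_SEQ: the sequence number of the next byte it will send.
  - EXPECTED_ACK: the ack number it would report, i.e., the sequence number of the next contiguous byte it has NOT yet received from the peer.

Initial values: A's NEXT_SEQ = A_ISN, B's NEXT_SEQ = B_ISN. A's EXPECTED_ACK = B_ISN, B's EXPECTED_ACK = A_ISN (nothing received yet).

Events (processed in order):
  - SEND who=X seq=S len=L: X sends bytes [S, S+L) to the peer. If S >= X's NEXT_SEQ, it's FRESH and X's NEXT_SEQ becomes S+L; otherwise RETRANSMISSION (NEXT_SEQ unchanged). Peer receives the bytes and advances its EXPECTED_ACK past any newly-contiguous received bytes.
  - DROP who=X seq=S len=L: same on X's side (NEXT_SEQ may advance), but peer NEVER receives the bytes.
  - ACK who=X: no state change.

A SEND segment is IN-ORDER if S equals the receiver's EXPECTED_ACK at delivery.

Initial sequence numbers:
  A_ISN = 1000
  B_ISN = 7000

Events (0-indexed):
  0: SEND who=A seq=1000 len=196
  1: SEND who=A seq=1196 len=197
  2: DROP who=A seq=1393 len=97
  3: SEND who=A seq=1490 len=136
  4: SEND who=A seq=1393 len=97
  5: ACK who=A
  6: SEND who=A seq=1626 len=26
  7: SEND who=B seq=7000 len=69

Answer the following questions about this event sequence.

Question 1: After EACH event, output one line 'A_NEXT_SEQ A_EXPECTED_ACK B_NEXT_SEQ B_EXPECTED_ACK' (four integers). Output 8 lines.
1196 7000 7000 1196
1393 7000 7000 1393
1490 7000 7000 1393
1626 7000 7000 1393
1626 7000 7000 1626
1626 7000 7000 1626
1652 7000 7000 1652
1652 7069 7069 1652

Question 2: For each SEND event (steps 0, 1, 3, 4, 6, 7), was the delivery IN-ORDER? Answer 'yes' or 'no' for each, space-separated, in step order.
Answer: yes yes no yes yes yes

Derivation:
Step 0: SEND seq=1000 -> in-order
Step 1: SEND seq=1196 -> in-order
Step 3: SEND seq=1490 -> out-of-order
Step 4: SEND seq=1393 -> in-order
Step 6: SEND seq=1626 -> in-order
Step 7: SEND seq=7000 -> in-order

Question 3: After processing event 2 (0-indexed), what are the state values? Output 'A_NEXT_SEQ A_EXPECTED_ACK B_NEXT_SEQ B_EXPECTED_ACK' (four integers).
After event 0: A_seq=1196 A_ack=7000 B_seq=7000 B_ack=1196
After event 1: A_seq=1393 A_ack=7000 B_seq=7000 B_ack=1393
After event 2: A_seq=1490 A_ack=7000 B_seq=7000 B_ack=1393

1490 7000 7000 1393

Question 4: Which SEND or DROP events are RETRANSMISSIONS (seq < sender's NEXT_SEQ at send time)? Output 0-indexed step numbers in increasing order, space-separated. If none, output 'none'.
Step 0: SEND seq=1000 -> fresh
Step 1: SEND seq=1196 -> fresh
Step 2: DROP seq=1393 -> fresh
Step 3: SEND seq=1490 -> fresh
Step 4: SEND seq=1393 -> retransmit
Step 6: SEND seq=1626 -> fresh
Step 7: SEND seq=7000 -> fresh

Answer: 4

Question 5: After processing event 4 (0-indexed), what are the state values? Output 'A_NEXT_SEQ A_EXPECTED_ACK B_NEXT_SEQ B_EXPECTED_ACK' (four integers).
After event 0: A_seq=1196 A_ack=7000 B_seq=7000 B_ack=1196
After event 1: A_seq=1393 A_ack=7000 B_seq=7000 B_ack=1393
After event 2: A_seq=1490 A_ack=7000 B_seq=7000 B_ack=1393
After event 3: A_seq=1626 A_ack=7000 B_seq=7000 B_ack=1393
After event 4: A_seq=1626 A_ack=7000 B_seq=7000 B_ack=1626

1626 7000 7000 1626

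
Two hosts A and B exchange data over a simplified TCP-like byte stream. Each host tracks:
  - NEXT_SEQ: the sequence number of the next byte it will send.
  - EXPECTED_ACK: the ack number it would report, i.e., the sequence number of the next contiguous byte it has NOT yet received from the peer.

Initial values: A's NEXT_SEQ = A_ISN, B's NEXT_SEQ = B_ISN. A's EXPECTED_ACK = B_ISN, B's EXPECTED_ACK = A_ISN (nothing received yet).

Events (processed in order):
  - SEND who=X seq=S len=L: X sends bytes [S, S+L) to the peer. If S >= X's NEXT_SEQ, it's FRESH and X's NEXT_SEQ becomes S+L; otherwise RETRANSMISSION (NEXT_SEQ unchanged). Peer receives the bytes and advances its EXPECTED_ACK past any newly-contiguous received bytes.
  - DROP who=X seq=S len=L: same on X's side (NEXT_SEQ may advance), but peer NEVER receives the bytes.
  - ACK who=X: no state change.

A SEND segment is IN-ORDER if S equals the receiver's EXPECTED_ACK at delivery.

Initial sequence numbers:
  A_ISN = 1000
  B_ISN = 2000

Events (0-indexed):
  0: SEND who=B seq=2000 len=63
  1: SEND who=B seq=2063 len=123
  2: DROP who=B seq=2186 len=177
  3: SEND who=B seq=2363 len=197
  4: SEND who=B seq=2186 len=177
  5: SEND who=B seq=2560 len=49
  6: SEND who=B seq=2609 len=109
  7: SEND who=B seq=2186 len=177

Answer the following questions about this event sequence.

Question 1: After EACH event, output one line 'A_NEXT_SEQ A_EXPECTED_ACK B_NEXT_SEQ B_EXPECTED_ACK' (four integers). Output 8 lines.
1000 2063 2063 1000
1000 2186 2186 1000
1000 2186 2363 1000
1000 2186 2560 1000
1000 2560 2560 1000
1000 2609 2609 1000
1000 2718 2718 1000
1000 2718 2718 1000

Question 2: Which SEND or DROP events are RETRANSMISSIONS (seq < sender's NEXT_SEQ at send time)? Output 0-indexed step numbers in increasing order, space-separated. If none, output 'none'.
Answer: 4 7

Derivation:
Step 0: SEND seq=2000 -> fresh
Step 1: SEND seq=2063 -> fresh
Step 2: DROP seq=2186 -> fresh
Step 3: SEND seq=2363 -> fresh
Step 4: SEND seq=2186 -> retransmit
Step 5: SEND seq=2560 -> fresh
Step 6: SEND seq=2609 -> fresh
Step 7: SEND seq=2186 -> retransmit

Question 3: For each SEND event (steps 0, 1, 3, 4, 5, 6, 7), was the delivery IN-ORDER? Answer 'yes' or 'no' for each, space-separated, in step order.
Answer: yes yes no yes yes yes no

Derivation:
Step 0: SEND seq=2000 -> in-order
Step 1: SEND seq=2063 -> in-order
Step 3: SEND seq=2363 -> out-of-order
Step 4: SEND seq=2186 -> in-order
Step 5: SEND seq=2560 -> in-order
Step 6: SEND seq=2609 -> in-order
Step 7: SEND seq=2186 -> out-of-order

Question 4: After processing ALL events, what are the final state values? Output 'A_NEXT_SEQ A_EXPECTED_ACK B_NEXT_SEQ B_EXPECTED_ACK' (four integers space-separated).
After event 0: A_seq=1000 A_ack=2063 B_seq=2063 B_ack=1000
After event 1: A_seq=1000 A_ack=2186 B_seq=2186 B_ack=1000
After event 2: A_seq=1000 A_ack=2186 B_seq=2363 B_ack=1000
After event 3: A_seq=1000 A_ack=2186 B_seq=2560 B_ack=1000
After event 4: A_seq=1000 A_ack=2560 B_seq=2560 B_ack=1000
After event 5: A_seq=1000 A_ack=2609 B_seq=2609 B_ack=1000
After event 6: A_seq=1000 A_ack=2718 B_seq=2718 B_ack=1000
After event 7: A_seq=1000 A_ack=2718 B_seq=2718 B_ack=1000

Answer: 1000 2718 2718 1000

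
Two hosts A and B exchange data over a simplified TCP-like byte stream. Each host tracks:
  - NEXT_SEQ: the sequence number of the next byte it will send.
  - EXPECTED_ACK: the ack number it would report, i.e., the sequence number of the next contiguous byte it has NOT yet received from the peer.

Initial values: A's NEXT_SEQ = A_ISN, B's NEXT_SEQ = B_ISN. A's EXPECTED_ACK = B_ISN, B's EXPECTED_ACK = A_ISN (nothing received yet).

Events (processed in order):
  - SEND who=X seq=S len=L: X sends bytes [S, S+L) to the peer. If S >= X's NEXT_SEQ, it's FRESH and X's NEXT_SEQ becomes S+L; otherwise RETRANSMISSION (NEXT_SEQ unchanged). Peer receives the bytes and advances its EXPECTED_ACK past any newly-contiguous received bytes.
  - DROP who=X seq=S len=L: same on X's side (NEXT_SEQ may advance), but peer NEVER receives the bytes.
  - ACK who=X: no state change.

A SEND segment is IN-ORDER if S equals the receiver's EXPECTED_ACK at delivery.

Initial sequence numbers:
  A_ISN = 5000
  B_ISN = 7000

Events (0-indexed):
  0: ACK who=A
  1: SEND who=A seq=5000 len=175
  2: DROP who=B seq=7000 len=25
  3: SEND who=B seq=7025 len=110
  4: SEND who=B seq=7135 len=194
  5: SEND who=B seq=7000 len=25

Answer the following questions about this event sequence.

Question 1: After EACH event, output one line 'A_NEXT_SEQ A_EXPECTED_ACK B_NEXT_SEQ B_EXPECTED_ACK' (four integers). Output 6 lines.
5000 7000 7000 5000
5175 7000 7000 5175
5175 7000 7025 5175
5175 7000 7135 5175
5175 7000 7329 5175
5175 7329 7329 5175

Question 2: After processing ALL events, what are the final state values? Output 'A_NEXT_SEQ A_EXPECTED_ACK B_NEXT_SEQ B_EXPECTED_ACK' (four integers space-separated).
After event 0: A_seq=5000 A_ack=7000 B_seq=7000 B_ack=5000
After event 1: A_seq=5175 A_ack=7000 B_seq=7000 B_ack=5175
After event 2: A_seq=5175 A_ack=7000 B_seq=7025 B_ack=5175
After event 3: A_seq=5175 A_ack=7000 B_seq=7135 B_ack=5175
After event 4: A_seq=5175 A_ack=7000 B_seq=7329 B_ack=5175
After event 5: A_seq=5175 A_ack=7329 B_seq=7329 B_ack=5175

Answer: 5175 7329 7329 5175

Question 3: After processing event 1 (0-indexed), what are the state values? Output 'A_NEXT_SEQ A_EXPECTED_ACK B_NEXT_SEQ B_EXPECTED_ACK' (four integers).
After event 0: A_seq=5000 A_ack=7000 B_seq=7000 B_ack=5000
After event 1: A_seq=5175 A_ack=7000 B_seq=7000 B_ack=5175

5175 7000 7000 5175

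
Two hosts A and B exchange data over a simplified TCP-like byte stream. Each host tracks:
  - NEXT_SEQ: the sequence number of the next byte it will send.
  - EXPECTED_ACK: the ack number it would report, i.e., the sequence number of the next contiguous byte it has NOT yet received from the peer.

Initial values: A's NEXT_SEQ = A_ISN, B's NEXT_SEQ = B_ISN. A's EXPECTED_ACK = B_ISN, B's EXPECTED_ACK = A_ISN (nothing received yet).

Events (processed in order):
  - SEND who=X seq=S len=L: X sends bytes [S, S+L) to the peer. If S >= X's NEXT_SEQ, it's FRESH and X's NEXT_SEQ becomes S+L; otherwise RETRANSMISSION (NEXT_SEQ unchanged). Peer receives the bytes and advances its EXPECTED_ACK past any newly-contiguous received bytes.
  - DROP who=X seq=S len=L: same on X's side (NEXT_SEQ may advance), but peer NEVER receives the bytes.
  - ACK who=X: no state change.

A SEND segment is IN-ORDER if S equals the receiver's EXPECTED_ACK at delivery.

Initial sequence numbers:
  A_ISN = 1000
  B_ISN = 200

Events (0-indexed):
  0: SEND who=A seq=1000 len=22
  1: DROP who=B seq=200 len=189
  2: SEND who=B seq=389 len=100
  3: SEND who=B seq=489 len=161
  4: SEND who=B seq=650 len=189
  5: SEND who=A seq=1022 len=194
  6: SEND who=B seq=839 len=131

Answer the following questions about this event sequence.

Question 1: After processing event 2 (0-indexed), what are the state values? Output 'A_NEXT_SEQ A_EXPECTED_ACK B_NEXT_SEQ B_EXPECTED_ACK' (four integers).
After event 0: A_seq=1022 A_ack=200 B_seq=200 B_ack=1022
After event 1: A_seq=1022 A_ack=200 B_seq=389 B_ack=1022
After event 2: A_seq=1022 A_ack=200 B_seq=489 B_ack=1022

1022 200 489 1022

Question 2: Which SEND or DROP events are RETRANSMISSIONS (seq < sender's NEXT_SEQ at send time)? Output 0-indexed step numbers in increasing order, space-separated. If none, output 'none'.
Answer: none

Derivation:
Step 0: SEND seq=1000 -> fresh
Step 1: DROP seq=200 -> fresh
Step 2: SEND seq=389 -> fresh
Step 3: SEND seq=489 -> fresh
Step 4: SEND seq=650 -> fresh
Step 5: SEND seq=1022 -> fresh
Step 6: SEND seq=839 -> fresh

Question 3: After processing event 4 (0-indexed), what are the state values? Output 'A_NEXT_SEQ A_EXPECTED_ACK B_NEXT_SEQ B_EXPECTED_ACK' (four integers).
After event 0: A_seq=1022 A_ack=200 B_seq=200 B_ack=1022
After event 1: A_seq=1022 A_ack=200 B_seq=389 B_ack=1022
After event 2: A_seq=1022 A_ack=200 B_seq=489 B_ack=1022
After event 3: A_seq=1022 A_ack=200 B_seq=650 B_ack=1022
After event 4: A_seq=1022 A_ack=200 B_seq=839 B_ack=1022

1022 200 839 1022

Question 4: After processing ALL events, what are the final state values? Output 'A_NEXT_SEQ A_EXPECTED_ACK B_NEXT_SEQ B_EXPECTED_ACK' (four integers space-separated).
Answer: 1216 200 970 1216

Derivation:
After event 0: A_seq=1022 A_ack=200 B_seq=200 B_ack=1022
After event 1: A_seq=1022 A_ack=200 B_seq=389 B_ack=1022
After event 2: A_seq=1022 A_ack=200 B_seq=489 B_ack=1022
After event 3: A_seq=1022 A_ack=200 B_seq=650 B_ack=1022
After event 4: A_seq=1022 A_ack=200 B_seq=839 B_ack=1022
After event 5: A_seq=1216 A_ack=200 B_seq=839 B_ack=1216
After event 6: A_seq=1216 A_ack=200 B_seq=970 B_ack=1216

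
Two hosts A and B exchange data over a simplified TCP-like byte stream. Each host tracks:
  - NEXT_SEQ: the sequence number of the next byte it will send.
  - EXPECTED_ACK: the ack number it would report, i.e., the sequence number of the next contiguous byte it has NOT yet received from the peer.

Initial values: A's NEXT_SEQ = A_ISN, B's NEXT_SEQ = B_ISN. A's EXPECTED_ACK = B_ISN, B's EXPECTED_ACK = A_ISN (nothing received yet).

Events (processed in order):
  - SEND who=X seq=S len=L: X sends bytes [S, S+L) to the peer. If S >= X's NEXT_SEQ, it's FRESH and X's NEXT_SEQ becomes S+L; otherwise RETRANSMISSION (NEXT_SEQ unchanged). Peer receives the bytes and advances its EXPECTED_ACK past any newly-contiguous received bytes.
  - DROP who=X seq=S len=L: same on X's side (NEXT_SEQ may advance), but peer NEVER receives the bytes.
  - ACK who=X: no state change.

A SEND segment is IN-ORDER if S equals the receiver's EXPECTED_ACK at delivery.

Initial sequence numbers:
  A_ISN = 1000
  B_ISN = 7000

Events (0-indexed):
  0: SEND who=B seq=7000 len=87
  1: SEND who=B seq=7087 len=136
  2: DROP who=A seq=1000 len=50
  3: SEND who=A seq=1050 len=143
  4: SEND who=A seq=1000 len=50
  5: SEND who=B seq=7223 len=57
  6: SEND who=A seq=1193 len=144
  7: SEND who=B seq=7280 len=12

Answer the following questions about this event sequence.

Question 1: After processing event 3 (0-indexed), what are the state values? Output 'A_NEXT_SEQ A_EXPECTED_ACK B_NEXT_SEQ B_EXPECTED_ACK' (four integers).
After event 0: A_seq=1000 A_ack=7087 B_seq=7087 B_ack=1000
After event 1: A_seq=1000 A_ack=7223 B_seq=7223 B_ack=1000
After event 2: A_seq=1050 A_ack=7223 B_seq=7223 B_ack=1000
After event 3: A_seq=1193 A_ack=7223 B_seq=7223 B_ack=1000

1193 7223 7223 1000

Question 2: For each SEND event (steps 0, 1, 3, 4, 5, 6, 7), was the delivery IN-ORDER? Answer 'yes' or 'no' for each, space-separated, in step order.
Answer: yes yes no yes yes yes yes

Derivation:
Step 0: SEND seq=7000 -> in-order
Step 1: SEND seq=7087 -> in-order
Step 3: SEND seq=1050 -> out-of-order
Step 4: SEND seq=1000 -> in-order
Step 5: SEND seq=7223 -> in-order
Step 6: SEND seq=1193 -> in-order
Step 7: SEND seq=7280 -> in-order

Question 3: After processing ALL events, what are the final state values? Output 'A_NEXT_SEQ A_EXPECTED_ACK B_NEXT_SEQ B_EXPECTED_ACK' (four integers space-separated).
Answer: 1337 7292 7292 1337

Derivation:
After event 0: A_seq=1000 A_ack=7087 B_seq=7087 B_ack=1000
After event 1: A_seq=1000 A_ack=7223 B_seq=7223 B_ack=1000
After event 2: A_seq=1050 A_ack=7223 B_seq=7223 B_ack=1000
After event 3: A_seq=1193 A_ack=7223 B_seq=7223 B_ack=1000
After event 4: A_seq=1193 A_ack=7223 B_seq=7223 B_ack=1193
After event 5: A_seq=1193 A_ack=7280 B_seq=7280 B_ack=1193
After event 6: A_seq=1337 A_ack=7280 B_seq=7280 B_ack=1337
After event 7: A_seq=1337 A_ack=7292 B_seq=7292 B_ack=1337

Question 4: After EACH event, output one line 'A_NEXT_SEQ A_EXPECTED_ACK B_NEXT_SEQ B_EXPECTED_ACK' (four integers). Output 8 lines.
1000 7087 7087 1000
1000 7223 7223 1000
1050 7223 7223 1000
1193 7223 7223 1000
1193 7223 7223 1193
1193 7280 7280 1193
1337 7280 7280 1337
1337 7292 7292 1337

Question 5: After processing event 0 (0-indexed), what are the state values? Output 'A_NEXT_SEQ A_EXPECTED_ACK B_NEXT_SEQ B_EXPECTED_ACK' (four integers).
After event 0: A_seq=1000 A_ack=7087 B_seq=7087 B_ack=1000

1000 7087 7087 1000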